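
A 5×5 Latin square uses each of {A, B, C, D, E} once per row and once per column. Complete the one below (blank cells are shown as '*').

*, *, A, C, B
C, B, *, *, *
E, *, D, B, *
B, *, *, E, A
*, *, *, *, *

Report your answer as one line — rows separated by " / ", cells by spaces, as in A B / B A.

D E A C B / C B E A D / E A D B C / B D C E A / A C B D E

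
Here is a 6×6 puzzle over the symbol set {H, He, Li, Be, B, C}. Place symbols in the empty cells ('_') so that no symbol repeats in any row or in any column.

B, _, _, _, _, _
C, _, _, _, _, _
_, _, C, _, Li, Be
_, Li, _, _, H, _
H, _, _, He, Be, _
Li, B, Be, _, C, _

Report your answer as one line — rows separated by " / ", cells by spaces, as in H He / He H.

B Be H Li He C / C He Li Be B H / He H C B Li Be / Be Li He C H B / H C B He Be Li / Li B Be H C He

(r1,c5): row 1 has {B}; column 5 has {H,Li,Be,C}, so it must be He.
(r2,c5): row 2 has {C}; column 5 has {H,He,Li,Be,C}, so it must be B.
(r3,c1): row 3 has {Li,Be,C}; column 1 has {H,Li,B,C}, so it must be He.
(r3,c2): row 3 has {He,Li,Be,C}; column 2 has {Li,B}, so it must be H.
(r3,c4): row 3 has {H,He,Li,Be,C}; column 4 has {He}, so it must be B.
(r4,c1): row 4 has {H,Li}; column 1 has {H,He,Li,B,C}, so it must be Be.
(r4,c4): row 4 has {H,Li,Be}; column 4 has {He,B}, so it must be C.
(r5,c2): row 5 has {H,He,Be}; column 2 has {H,Li,B}, so it must be C.
(r6,c4): row 6 has {Li,Be,B,C}; column 4 has {He,B,C}, so it must be H.
(r6,c6): row 6 has {H,Li,Be,B,C}; column 6 has {Be}, so it must be He.
(r1,c2): row 1 has {He,B}; column 2 has {H,Li,B,C}, so it must be Be.
(r1,c4): row 1 has {He,Be,B}; column 4 has {H,He,B,C}, so it must be Li.
(r2,c2): row 2 has {B,C}; column 2 has {H,Li,Be,B,C}, so it must be He.
(r2,c4): row 2 has {He,B,C}; column 4 has {H,He,Li,B,C}, so it must be Be.
(r4,c6): row 4 has {H,Li,Be,C}; column 6 has {He,Be}, so it must be B.
(r5,c6): row 5 has {H,He,Be,C}; column 6 has {He,Be,B}, so it must be Li.
(r1,c3): row 1 has {He,Li,Be,B}; column 3 has {Be,C}, so it must be H.
(r1,c6): row 1 has {H,He,Li,Be,B}; column 6 has {He,Li,Be,B}, so it must be C.
(r2,c3): row 2 has {He,Be,B,C}; column 3 has {H,Be,C}, so it must be Li.
(r2,c6): row 2 has {He,Li,Be,B,C}; column 6 has {He,Li,Be,B,C}, so it must be H.
(r4,c3): row 4 has {H,Li,Be,B,C}; column 3 has {H,Li,Be,C}, so it must be He.
(r5,c3): row 5 has {H,He,Li,Be,C}; column 3 has {H,He,Li,Be,C}, so it must be B.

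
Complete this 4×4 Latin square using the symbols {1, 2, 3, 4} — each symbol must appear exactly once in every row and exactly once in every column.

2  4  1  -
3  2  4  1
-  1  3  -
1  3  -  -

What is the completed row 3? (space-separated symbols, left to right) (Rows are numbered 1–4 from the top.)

4 1 3 2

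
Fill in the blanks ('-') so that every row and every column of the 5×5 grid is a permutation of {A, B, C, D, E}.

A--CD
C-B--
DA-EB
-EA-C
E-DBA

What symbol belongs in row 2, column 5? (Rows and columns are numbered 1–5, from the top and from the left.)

E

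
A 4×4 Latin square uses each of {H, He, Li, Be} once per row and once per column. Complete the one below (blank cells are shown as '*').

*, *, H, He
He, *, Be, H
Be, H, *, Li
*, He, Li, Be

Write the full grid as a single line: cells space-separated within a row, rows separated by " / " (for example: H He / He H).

(r1,c1) = Li
(r1,c2) = Be
(r2,c2) = Li
(r3,c3) = He
(r4,c1) = H

Li Be H He / He Li Be H / Be H He Li / H He Li Be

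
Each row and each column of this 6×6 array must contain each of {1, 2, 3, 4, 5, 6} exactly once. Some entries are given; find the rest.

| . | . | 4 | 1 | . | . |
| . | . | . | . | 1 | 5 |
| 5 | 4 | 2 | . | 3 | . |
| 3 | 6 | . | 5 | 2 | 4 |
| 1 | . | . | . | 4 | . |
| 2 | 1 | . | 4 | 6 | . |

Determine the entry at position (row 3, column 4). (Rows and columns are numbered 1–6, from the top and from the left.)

(r1,c1) = 6
(r1,c5) = 5
(r2,c1) = 4
(r3,c4) = 6

6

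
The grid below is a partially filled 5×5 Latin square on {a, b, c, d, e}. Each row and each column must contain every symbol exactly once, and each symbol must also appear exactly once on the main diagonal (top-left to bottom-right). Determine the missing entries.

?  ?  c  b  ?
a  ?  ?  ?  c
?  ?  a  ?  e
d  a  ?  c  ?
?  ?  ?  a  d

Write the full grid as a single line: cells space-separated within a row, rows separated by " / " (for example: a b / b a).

e d c b a / a b d e c / b c a d e / d a e c b / c e b a d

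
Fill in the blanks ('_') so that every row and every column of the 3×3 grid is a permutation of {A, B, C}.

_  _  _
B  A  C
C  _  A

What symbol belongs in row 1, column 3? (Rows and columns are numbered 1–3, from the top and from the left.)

(r1,c1) = A
(r1,c3) = B

B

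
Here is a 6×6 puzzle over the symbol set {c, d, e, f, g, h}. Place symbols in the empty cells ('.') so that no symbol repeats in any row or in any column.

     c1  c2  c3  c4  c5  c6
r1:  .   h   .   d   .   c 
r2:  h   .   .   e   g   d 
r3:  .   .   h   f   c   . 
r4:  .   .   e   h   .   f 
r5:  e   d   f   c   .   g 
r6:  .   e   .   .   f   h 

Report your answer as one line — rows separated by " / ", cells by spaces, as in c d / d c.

(r1,c3) = g
(r1,c5) = e
(r2,c3) = c
(r3,c2) = g
(r3,c6) = e
(r4,c2) = c
(r4,c5) = d
(r5,c5) = h
(r6,c3) = d
(r6,c4) = g
(r1,c1) = f
(r2,c2) = f
(r3,c1) = d
(r4,c1) = g
(r6,c1) = c

f h g d e c / h f c e g d / d g h f c e / g c e h d f / e d f c h g / c e d g f h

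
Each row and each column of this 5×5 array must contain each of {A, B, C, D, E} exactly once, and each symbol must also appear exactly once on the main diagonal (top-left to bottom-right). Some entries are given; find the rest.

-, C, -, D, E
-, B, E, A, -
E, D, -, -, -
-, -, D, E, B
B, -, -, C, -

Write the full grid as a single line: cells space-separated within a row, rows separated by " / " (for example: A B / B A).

A C B D E / D B E A C / E D C B A / C A D E B / B E A C D

row 1 has {C,D,E}; column 1 has {B,E}; the diagonal has {B,E} — only A is left for (r1,c1).
row 1 has {A,C,D,E}; column 3 has {D,E} — only B is left for (r1,c3).
row 3 has {D,E}; column 3 has {B,D,E}; the diagonal has {A,B,E} — only C is left for (r3,c3).
row 3 has {C,D,E}; column 4 has {A,C,D,E} — only B is left for (r3,c4).
row 3 has {B,C,D,E}; column 5 has {B,E} — only A is left for (r3,c5).
row 4 has {B,D,E}; column 1 has {A,B,E} — only C is left for (r4,c1).
row 4 has {B,C,D,E}; column 2 has {B,C,D} — only A is left for (r4,c2).
row 5 has {B,C}; column 2 has {A,B,C,D} — only E is left for (r5,c2).
row 5 has {B,C,E}; column 3 has {B,C,D,E} — only A is left for (r5,c3).
row 5 has {A,B,C,E}; column 5 has {A,B,E}; the diagonal has {A,B,C,E} — only D is left for (r5,c5).
row 2 has {A,B,E}; column 1 has {A,B,C,E} — only D is left for (r2,c1).
row 2 has {A,B,D,E}; column 5 has {A,B,D,E} — only C is left for (r2,c5).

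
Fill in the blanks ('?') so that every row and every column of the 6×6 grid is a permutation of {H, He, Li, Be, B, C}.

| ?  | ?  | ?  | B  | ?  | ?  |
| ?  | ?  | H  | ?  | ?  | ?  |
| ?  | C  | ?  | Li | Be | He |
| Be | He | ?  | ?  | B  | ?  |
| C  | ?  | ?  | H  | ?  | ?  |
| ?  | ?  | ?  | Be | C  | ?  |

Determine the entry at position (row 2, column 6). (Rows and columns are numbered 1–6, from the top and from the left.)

C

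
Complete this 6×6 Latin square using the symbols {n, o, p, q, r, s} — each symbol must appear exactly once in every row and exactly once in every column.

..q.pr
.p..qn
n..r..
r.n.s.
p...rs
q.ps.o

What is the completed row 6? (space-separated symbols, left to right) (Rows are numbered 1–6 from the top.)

(r2,c4) = o
(r3,c5) = o
(r5,c3) = o
(r6,c5) = n
(r1,c4) = n
(r2,c1) = s
(r2,c3) = r
(r3,c3) = s
(r5,c4) = q
(r6,c2) = r

q r p s n o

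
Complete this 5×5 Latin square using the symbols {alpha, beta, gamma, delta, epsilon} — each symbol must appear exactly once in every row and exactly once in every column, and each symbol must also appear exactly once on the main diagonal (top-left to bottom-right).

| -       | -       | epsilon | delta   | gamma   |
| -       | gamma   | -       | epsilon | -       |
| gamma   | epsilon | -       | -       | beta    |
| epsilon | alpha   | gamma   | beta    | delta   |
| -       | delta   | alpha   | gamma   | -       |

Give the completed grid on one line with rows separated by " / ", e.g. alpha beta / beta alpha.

At row 1, column 1: row 1 has {gamma,delta,epsilon}; column 1 has {gamma,epsilon}; the diagonal has {beta,gamma}; that leaves alpha.
At row 1, column 2: row 1 has {alpha,gamma,delta,epsilon}; column 2 has {alpha,gamma,delta,epsilon}; that leaves beta.
At row 2, column 5: row 2 has {gamma,epsilon}; column 5 has {beta,gamma,delta}; that leaves alpha.
At row 3, column 3: row 3 has {beta,gamma,epsilon}; column 3 has {alpha,gamma,epsilon}; the diagonal has {alpha,beta,gamma}; that leaves delta.
At row 3, column 4: row 3 has {beta,gamma,delta,epsilon}; column 4 has {beta,gamma,delta,epsilon}; that leaves alpha.
At row 5, column 1: row 5 has {alpha,gamma,delta}; column 1 has {alpha,gamma,epsilon}; that leaves beta.
At row 5, column 5: row 5 has {alpha,beta,gamma,delta}; column 5 has {alpha,beta,gamma,delta}; the diagonal has {alpha,beta,gamma,delta}; that leaves epsilon.
At row 2, column 1: row 2 has {alpha,gamma,epsilon}; column 1 has {alpha,beta,gamma,epsilon}; that leaves delta.
At row 2, column 3: row 2 has {alpha,gamma,delta,epsilon}; column 3 has {alpha,gamma,delta,epsilon}; that leaves beta.

alpha beta epsilon delta gamma / delta gamma beta epsilon alpha / gamma epsilon delta alpha beta / epsilon alpha gamma beta delta / beta delta alpha gamma epsilon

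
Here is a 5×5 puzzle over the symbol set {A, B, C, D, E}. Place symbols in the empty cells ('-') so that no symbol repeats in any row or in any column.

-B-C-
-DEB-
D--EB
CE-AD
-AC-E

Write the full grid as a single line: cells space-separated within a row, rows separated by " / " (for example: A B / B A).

row 1 has {B,C}; column 5 has {B,D,E} — only A is left for (r1,c5).
row 2 has {B,D,E}; column 1 has {C,D} — only A is left for (r2,c1).
row 2 has {A,B,D,E}; column 5 has {A,B,D,E} — only C is left for (r2,c5).
row 3 has {B,D,E}; column 2 has {A,B,D,E} — only C is left for (r3,c2).
row 3 has {B,C,D,E}; column 3 has {C,E} — only A is left for (r3,c3).
row 4 has {A,C,D,E}; column 3 has {A,C,E} — only B is left for (r4,c3).
row 5 has {A,C,E}; column 1 has {A,C,D} — only B is left for (r5,c1).
row 5 has {A,B,C,E}; column 4 has {A,B,C,E} — only D is left for (r5,c4).
row 1 has {A,B,C}; column 1 has {A,B,C,D} — only E is left for (r1,c1).
row 1 has {A,B,C,E}; column 3 has {A,B,C,E} — only D is left for (r1,c3).

E B D C A / A D E B C / D C A E B / C E B A D / B A C D E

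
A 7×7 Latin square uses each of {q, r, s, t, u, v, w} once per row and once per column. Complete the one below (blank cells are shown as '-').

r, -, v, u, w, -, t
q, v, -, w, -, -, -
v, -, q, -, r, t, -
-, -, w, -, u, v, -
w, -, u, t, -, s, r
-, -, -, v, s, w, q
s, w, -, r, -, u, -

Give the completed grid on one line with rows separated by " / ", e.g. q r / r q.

(r1,c6): row 1 has {r,t,u,v,w}; column 6 has {s,t,u,v,w}, so it must be q.
(r2,c5): row 2 has {q,v,w}; column 5 has {r,s,u,w}, so it must be t.
(r2,c6): row 2 has {q,t,v,w}; column 6 has {q,s,t,u,v,w}, so it must be r.
(r3,c4): row 3 has {q,r,t,v}; column 4 has {r,t,u,v,w}, so it must be s.
(r4,c1): row 4 has {u,v,w}; column 1 has {q,r,s,v,w}, so it must be t.
(r4,c4): row 4 has {t,u,v,w}; column 4 has {r,s,t,u,v,w}, so it must be q.
(r4,c7): row 4 has {q,t,u,v,w}; column 7 has {q,r,t}, so it must be s.
(r5,c2): row 5 has {r,s,t,u,w}; column 2 has {v,w}, so it must be q.
(r5,c5): row 5 has {q,r,s,t,u,w}; column 5 has {r,s,t,u,w}, so it must be v.
(r6,c1): row 6 has {q,s,v,w}; column 1 has {q,r,s,t,v,w}, so it must be u.
(r7,c3): row 7 has {r,s,u,w}; column 3 has {q,u,v,w}, so it must be t.
(r7,c5): row 7 has {r,s,t,u,w}; column 5 has {r,s,t,u,v,w}, so it must be q.
(r7,c7): row 7 has {q,r,s,t,u,w}; column 7 has {q,r,s,t}, so it must be v.
(r1,c2): row 1 has {q,r,t,u,v,w}; column 2 has {q,v,w}, so it must be s.
(r2,c3): row 2 has {q,r,t,v,w}; column 3 has {q,t,u,v,w}, so it must be s.
(r2,c7): row 2 has {q,r,s,t,v,w}; column 7 has {q,r,s,t,v}, so it must be u.
(r3,c2): row 3 has {q,r,s,t,v}; column 2 has {q,s,v,w}, so it must be u.
(r3,c7): row 3 has {q,r,s,t,u,v}; column 7 has {q,r,s,t,u,v}, so it must be w.
(r4,c2): row 4 has {q,s,t,u,v,w}; column 2 has {q,s,u,v,w}, so it must be r.
(r6,c2): row 6 has {q,s,u,v,w}; column 2 has {q,r,s,u,v,w}, so it must be t.
(r6,c3): row 6 has {q,s,t,u,v,w}; column 3 has {q,s,t,u,v,w}, so it must be r.

r s v u w q t / q v s w t r u / v u q s r t w / t r w q u v s / w q u t v s r / u t r v s w q / s w t r q u v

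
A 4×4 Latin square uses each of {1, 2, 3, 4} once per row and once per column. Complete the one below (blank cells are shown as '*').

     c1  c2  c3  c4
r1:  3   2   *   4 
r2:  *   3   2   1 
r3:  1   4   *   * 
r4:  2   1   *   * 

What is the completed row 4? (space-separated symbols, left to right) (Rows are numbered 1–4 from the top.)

2 1 4 3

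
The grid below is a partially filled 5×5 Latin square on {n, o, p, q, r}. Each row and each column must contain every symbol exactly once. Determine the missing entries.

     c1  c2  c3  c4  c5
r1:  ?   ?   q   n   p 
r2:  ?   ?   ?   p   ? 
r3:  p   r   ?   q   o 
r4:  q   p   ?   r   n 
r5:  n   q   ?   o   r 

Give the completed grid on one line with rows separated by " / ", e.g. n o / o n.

r o q n p / o n r p q / p r n q o / q p o r n / n q p o r

(r1,c2) = o
(r2,c2) = n
(r2,c5) = q
(r3,c3) = n
(r4,c3) = o
(r5,c3) = p
(r1,c1) = r
(r2,c1) = o
(r2,c3) = r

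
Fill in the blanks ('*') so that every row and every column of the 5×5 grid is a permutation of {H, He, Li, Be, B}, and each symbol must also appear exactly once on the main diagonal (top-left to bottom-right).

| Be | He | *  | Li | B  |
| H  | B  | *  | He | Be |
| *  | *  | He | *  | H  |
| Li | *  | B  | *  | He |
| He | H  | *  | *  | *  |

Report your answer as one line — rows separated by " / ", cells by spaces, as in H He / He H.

(r1,c3): row 1 has {He,Li,Be,B}; column 3 has {He,B}, so it must be H.
(r2,c3): row 2 has {H,He,Be,B}; column 3 has {H,He,B}, so it must be Li.
(r3,c1): row 3 has {H,He}; column 1 has {H,He,Li,Be}, so it must be B.
(r3,c4): row 3 has {H,He,B}; column 4 has {He,Li}, so it must be Be.
(r4,c2): row 4 has {He,Li,B}; column 2 has {H,He,B}, so it must be Be.
(r4,c4): row 4 has {He,Li,Be,B}; column 4 has {He,Li,Be}; the diagonal has {He,Be,B}, so it must be H.
(r5,c3): row 5 has {H,He}; column 3 has {H,He,Li,B}, so it must be Be.
(r5,c4): row 5 has {H,He,Be}; column 4 has {H,He,Li,Be}, so it must be B.
(r5,c5): row 5 has {H,He,Be,B}; column 5 has {H,He,Be,B}; the diagonal has {H,He,Be,B}, so it must be Li.
(r3,c2): row 3 has {H,He,Be,B}; column 2 has {H,He,Be,B}, so it must be Li.

Be He H Li B / H B Li He Be / B Li He Be H / Li Be B H He / He H Be B Li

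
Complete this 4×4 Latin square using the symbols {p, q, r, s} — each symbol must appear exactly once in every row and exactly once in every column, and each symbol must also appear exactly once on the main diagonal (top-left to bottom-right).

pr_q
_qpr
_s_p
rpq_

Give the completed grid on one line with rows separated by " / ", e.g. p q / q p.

p r s q / s q p r / q s r p / r p q s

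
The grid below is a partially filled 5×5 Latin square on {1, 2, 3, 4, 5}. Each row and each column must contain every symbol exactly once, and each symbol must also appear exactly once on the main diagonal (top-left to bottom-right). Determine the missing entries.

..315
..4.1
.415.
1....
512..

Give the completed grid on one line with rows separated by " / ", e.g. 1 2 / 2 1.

4 2 3 1 5 / 2 5 4 3 1 / 3 4 1 5 2 / 1 3 5 2 4 / 5 1 2 4 3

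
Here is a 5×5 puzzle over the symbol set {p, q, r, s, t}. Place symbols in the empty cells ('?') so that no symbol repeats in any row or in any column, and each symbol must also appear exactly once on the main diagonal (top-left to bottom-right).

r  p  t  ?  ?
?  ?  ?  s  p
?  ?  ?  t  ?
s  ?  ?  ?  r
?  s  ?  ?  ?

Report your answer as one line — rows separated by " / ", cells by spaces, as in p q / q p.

r p t q s / t q r s p / p r s t q / s t q p r / q s p r t

At row 1, column 4: row 1 has {p,r,t}; column 4 has {s,t}; that leaves q.
At row 1, column 5: row 1 has {p,q,r,t}; column 5 has {p,r}; that leaves s.
At row 3, column 5: row 3 has {t}; column 5 has {p,r,s}; that leaves q.
At row 4, column 4: row 4 has {r,s}; column 4 has {q,s,t}; the diagonal has {r}; that leaves p.
At row 5, column 4: row 5 has {s}; column 4 has {p,q,s,t}; that leaves r.
At row 5, column 5: row 5 has {r,s}; column 5 has {p,q,r,s}; the diagonal has {p,r}; that leaves t.
At row 2, column 2: row 2 has {p,s}; column 2 has {p,s}; the diagonal has {p,r,t}; that leaves q.
At row 2, column 3: row 2 has {p,q,s}; column 3 has {t}; that leaves r.
At row 3, column 1: row 3 has {q,t}; column 1 has {r,s}; that leaves p.
At row 3, column 2: row 3 has {p,q,t}; column 2 has {p,q,s}; that leaves r.
At row 3, column 3: row 3 has {p,q,r,t}; column 3 has {r,t}; the diagonal has {p,q,r,t}; that leaves s.
At row 4, column 2: row 4 has {p,r,s}; column 2 has {p,q,r,s}; that leaves t.
At row 4, column 3: row 4 has {p,r,s,t}; column 3 has {r,s,t}; that leaves q.
At row 5, column 1: row 5 has {r,s,t}; column 1 has {p,r,s}; that leaves q.
At row 5, column 3: row 5 has {q,r,s,t}; column 3 has {q,r,s,t}; that leaves p.
At row 2, column 1: row 2 has {p,q,r,s}; column 1 has {p,q,r,s}; that leaves t.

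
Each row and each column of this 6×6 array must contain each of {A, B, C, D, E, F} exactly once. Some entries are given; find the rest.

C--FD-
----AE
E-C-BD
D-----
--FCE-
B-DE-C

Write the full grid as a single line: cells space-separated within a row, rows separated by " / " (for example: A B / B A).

row 2 has {A,E}; column 1 has {B,C,D,E} — only F is left for (r2,c1).
row 2 has {A,E,F}; column 3 has {C,D,F} — only B is left for (r2,c3).
row 2 has {A,B,E,F}; column 4 has {C,E,F} — only D is left for (r2,c4).
row 3 has {B,C,D,E}; column 4 has {C,D,E,F} — only A is left for (r3,c4).
row 4 has {D}; column 4 has {A,C,D,E,F} — only B is left for (r4,c4).
row 5 has {C,E,F}; column 1 has {B,C,D,E,F} — only A is left for (r5,c1).
row 5 has {A,C,E,F}; column 6 has {C,D,E} — only B is left for (r5,c6).
row 6 has {B,C,D,E}; column 5 has {A,B,D,E} — only F is left for (r6,c5).
row 1 has {C,D,F}; column 6 has {B,C,D,E} — only A is left for (r1,c6).
row 2 has {A,B,D,E,F}; column 2 is empty so far — only C is left for (r2,c2).
row 3 has {A,B,C,D,E}; column 2 has {C} — only F is left for (r3,c2).
row 4 has {B,D}; column 5 has {A,B,D,E,F} — only C is left for (r4,c5).
row 4 has {B,C,D}; column 6 has {A,B,C,D,E} — only F is left for (r4,c6).
row 5 has {A,B,C,E,F}; column 2 has {C,F} — only D is left for (r5,c2).
row 6 has {B,C,D,E,F}; column 2 has {C,D,F} — only A is left for (r6,c2).
row 1 has {A,C,D,F}; column 3 has {B,C,D,F} — only E is left for (r1,c3).
row 4 has {B,C,D,F}; column 2 has {A,C,D,F} — only E is left for (r4,c2).
row 4 has {B,C,D,E,F}; column 3 has {B,C,D,E,F} — only A is left for (r4,c3).
row 1 has {A,C,D,E,F}; column 2 has {A,C,D,E,F} — only B is left for (r1,c2).

C B E F D A / F C B D A E / E F C A B D / D E A B C F / A D F C E B / B A D E F C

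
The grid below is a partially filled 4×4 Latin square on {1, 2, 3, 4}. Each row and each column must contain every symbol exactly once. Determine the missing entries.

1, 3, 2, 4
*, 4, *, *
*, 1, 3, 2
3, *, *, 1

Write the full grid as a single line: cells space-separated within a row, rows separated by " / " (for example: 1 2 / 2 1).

(r2,c1): row 2 has {4}; column 1 has {1,3}, so it must be 2.
(r2,c3): row 2 has {2,4}; column 3 has {2,3}, so it must be 1.
(r2,c4): row 2 has {1,2,4}; column 4 has {1,2,4}, so it must be 3.
(r3,c1): row 3 has {1,2,3}; column 1 has {1,2,3}, so it must be 4.
(r4,c2): row 4 has {1,3}; column 2 has {1,3,4}, so it must be 2.
(r4,c3): row 4 has {1,2,3}; column 3 has {1,2,3}, so it must be 4.

1 3 2 4 / 2 4 1 3 / 4 1 3 2 / 3 2 4 1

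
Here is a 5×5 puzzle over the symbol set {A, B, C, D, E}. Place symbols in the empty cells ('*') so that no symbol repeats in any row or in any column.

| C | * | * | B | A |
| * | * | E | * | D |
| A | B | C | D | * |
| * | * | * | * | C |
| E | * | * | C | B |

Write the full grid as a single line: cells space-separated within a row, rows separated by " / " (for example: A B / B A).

(r1,c3) = D
(r2,c1) = B
(r2,c4) = A
(r3,c5) = E
(r4,c1) = D
(r4,c4) = E
(r5,c3) = A
(r1,c2) = E
(r2,c2) = C
(r4,c2) = A
(r4,c3) = B
(r5,c2) = D

C E D B A / B C E A D / A B C D E / D A B E C / E D A C B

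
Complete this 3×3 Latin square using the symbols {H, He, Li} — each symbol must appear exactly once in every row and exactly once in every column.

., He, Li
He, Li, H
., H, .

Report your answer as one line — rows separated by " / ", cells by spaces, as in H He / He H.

H He Li / He Li H / Li H He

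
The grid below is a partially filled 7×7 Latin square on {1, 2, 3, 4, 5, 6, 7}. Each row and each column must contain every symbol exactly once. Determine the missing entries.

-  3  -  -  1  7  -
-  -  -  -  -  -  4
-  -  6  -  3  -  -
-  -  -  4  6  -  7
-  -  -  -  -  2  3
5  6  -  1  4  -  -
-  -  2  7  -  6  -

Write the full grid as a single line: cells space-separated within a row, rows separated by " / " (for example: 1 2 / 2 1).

(r6,c6) = 3
(r6,c7) = 2
(r7,c5) = 5
(r7,c7) = 1
(r3,c7) = 5
(r5,c5) = 7
(r6,c3) = 7
(r7,c2) = 4
(r1,c7) = 6
(r2,c5) = 2
(r3,c4) = 2
(r7,c1) = 3
(r1,c4) = 5
(r5,c4) = 6
(r1,c3) = 4
(r2,c4) = 3
(r1,c1) = 2
(r4,c1) = 1
(r4,c6) = 5
(r5,c1) = 4
(r2,c6) = 1
(r3,c1) = 7
(r3,c2) = 1
(r3,c6) = 4
(r4,c2) = 2
(r4,c3) = 3
(r5,c2) = 5
(r5,c3) = 1
(r2,c1) = 6
(r2,c2) = 7
(r2,c3) = 5

2 3 4 5 1 7 6 / 6 7 5 3 2 1 4 / 7 1 6 2 3 4 5 / 1 2 3 4 6 5 7 / 4 5 1 6 7 2 3 / 5 6 7 1 4 3 2 / 3 4 2 7 5 6 1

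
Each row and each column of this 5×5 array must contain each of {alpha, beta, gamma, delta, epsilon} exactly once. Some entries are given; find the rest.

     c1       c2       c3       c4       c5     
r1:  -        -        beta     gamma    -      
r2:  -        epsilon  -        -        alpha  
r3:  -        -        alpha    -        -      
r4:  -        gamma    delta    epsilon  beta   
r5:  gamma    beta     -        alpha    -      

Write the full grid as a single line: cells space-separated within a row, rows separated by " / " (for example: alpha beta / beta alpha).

delta alpha beta gamma epsilon / beta epsilon gamma delta alpha / epsilon delta alpha beta gamma / alpha gamma delta epsilon beta / gamma beta epsilon alpha delta

(r2,c3): row 2 has {alpha,epsilon}; column 3 has {alpha,beta,delta}, so it must be gamma.
(r3,c2): row 3 has {alpha}; column 2 has {beta,gamma,epsilon}, so it must be delta.
(r3,c4): row 3 has {alpha,delta}; column 4 has {alpha,gamma,epsilon}, so it must be beta.
(r4,c1): row 4 has {beta,gamma,delta,epsilon}; column 1 has {gamma}, so it must be alpha.
(r5,c3): row 5 has {alpha,beta,gamma}; column 3 has {alpha,beta,gamma,delta}, so it must be epsilon.
(r5,c5): row 5 has {alpha,beta,gamma,epsilon}; column 5 has {alpha,beta}, so it must be delta.
(r1,c2): row 1 has {beta,gamma}; column 2 has {beta,gamma,delta,epsilon}, so it must be alpha.
(r1,c5): row 1 has {alpha,beta,gamma}; column 5 has {alpha,beta,delta}, so it must be epsilon.
(r2,c4): row 2 has {alpha,gamma,epsilon}; column 4 has {alpha,beta,gamma,epsilon}, so it must be delta.
(r3,c1): row 3 has {alpha,beta,delta}; column 1 has {alpha,gamma}, so it must be epsilon.
(r3,c5): row 3 has {alpha,beta,delta,epsilon}; column 5 has {alpha,beta,delta,epsilon}, so it must be gamma.
(r1,c1): row 1 has {alpha,beta,gamma,epsilon}; column 1 has {alpha,gamma,epsilon}, so it must be delta.
(r2,c1): row 2 has {alpha,gamma,delta,epsilon}; column 1 has {alpha,gamma,delta,epsilon}, so it must be beta.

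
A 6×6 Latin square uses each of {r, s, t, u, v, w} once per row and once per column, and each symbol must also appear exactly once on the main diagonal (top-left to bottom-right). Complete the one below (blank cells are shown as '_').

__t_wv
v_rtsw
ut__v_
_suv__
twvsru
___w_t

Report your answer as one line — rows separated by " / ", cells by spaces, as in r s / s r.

s r t u w v / v u r t s w / u t w r v s / w s u v t r / t w v s r u / r v s w u t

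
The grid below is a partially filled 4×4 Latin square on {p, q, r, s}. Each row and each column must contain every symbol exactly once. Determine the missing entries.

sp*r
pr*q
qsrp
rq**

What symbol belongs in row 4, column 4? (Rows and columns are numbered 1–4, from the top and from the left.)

s

Cell (r1,c3): row 1 has {p,r,s}; column 3 has {r} → q.
Cell (r2,c3): row 2 has {p,q,r}; column 3 has {q,r} → s.
Cell (r4,c3): row 4 has {q,r}; column 3 has {q,r,s} → p.
Cell (r4,c4): row 4 has {p,q,r}; column 4 has {p,q,r} → s.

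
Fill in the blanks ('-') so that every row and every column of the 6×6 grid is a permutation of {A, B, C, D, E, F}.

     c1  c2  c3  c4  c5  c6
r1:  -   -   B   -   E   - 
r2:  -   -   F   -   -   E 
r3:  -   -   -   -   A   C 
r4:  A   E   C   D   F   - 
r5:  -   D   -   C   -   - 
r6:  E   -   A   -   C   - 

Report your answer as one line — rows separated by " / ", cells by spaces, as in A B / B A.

(r4,c6) = B
(r5,c3) = E
(r5,c5) = B
(r2,c5) = D
(r3,c3) = D
(r5,c1) = F
(r5,c6) = A
(r3,c1) = B
(r3,c2) = F
(r3,c4) = E
(r6,c2) = B
(r6,c4) = F
(r6,c6) = D
(r1,c4) = A
(r1,c6) = F
(r2,c1) = C
(r2,c2) = A
(r2,c4) = B
(r1,c1) = D
(r1,c2) = C

D C B A E F / C A F B D E / B F D E A C / A E C D F B / F D E C B A / E B A F C D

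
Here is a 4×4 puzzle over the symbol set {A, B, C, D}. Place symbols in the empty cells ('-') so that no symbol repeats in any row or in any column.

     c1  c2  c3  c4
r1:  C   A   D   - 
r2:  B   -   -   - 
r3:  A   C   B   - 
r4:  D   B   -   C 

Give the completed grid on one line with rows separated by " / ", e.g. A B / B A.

(r1,c4): row 1 has {A,C,D}; column 4 has {C}, so it must be B.
(r2,c2): row 2 has {B}; column 2 has {A,B,C}, so it must be D.
(r2,c4): row 2 has {B,D}; column 4 has {B,C}, so it must be A.
(r3,c4): row 3 has {A,B,C}; column 4 has {A,B,C}, so it must be D.
(r4,c3): row 4 has {B,C,D}; column 3 has {B,D}, so it must be A.
(r2,c3): row 2 has {A,B,D}; column 3 has {A,B,D}, so it must be C.

C A D B / B D C A / A C B D / D B A C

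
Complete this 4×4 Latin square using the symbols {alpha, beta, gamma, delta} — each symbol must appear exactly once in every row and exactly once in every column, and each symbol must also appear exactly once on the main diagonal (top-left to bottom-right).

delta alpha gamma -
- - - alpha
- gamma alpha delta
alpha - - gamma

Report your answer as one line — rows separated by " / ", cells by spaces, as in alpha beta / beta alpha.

(r1,c4) = beta
(r2,c2) = beta
(r2,c3) = delta
(r3,c1) = beta
(r4,c2) = delta
(r4,c3) = beta
(r2,c1) = gamma

delta alpha gamma beta / gamma beta delta alpha / beta gamma alpha delta / alpha delta beta gamma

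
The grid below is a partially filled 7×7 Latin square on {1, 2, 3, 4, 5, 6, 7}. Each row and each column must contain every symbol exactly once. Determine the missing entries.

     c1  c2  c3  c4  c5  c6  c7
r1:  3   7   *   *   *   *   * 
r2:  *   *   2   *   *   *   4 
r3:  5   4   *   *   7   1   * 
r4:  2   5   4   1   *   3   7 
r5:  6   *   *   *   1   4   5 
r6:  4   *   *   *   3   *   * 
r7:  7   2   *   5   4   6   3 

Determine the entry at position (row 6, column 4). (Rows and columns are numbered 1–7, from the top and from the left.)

7

Cell (r2,c1): row 2 has {2,4}; column 1 has {2,3,4,5,6,7} → 1.
Cell (r4,c5): row 4 has {1,2,3,4,5,7}; column 5 has {1,3,4,7} → 6.
Cell (r5,c2): row 5 has {1,4,5,6}; column 2 has {2,4,5,7} → 3.
Cell (r5,c3): row 5 has {1,3,4,5,6}; column 3 has {2,4} → 7.
Cell (r5,c4): row 5 has {1,3,4,5,6,7}; column 4 has {1,5} → 2.
Cell (r7,c3): row 7 has {2,3,4,5,6,7}; column 3 has {2,4,7} → 1.
Cell (r2,c2): row 2 has {1,2,4}; column 2 has {2,3,4,5,7} → 6.
Cell (r2,c5): row 2 has {1,2,4,6}; column 5 has {1,3,4,6,7} → 5.
Cell (r2,c6): row 2 has {1,2,4,5,6}; column 6 has {1,3,4,6} → 7.
Cell (r6,c2): row 6 has {3,4}; column 2 has {2,3,4,5,6,7} → 1.
Cell (r1,c5): row 1 has {3,7}; column 5 has {1,3,4,5,6,7} → 2.
Cell (r1,c6): row 1 has {2,3,7}; column 6 has {1,3,4,6,7} → 5.
Cell (r2,c4): row 2 has {1,2,4,5,6,7}; column 4 has {1,2,5} → 3.
Cell (r3,c4): row 3 has {1,4,5,7}; column 4 has {1,2,3,5} → 6.
Cell (r3,c7): row 3 has {1,4,5,6,7}; column 7 has {3,4,5,7} → 2.
Cell (r6,c4): row 6 has {1,3,4}; column 4 has {1,2,3,5,6} → 7.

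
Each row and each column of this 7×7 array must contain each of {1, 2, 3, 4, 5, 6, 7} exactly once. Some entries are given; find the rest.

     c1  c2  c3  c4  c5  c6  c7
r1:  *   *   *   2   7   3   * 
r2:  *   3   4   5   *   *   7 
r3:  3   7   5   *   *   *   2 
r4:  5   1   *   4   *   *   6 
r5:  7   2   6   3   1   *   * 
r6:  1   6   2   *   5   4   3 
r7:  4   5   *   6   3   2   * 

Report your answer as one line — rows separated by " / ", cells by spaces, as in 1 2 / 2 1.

6 4 1 2 7 3 5 / 2 3 4 5 6 1 7 / 3 7 5 1 4 6 2 / 5 1 3 4 2 7 6 / 7 2 6 3 1 5 4 / 1 6 2 7 5 4 3 / 4 5 7 6 3 2 1

row 1 has {2,3,7}; column 1 has {1,3,4,5,7} — only 6 is left for (r1,c1).
row 1 has {2,3,6,7}; column 2 has {1,2,3,5,6,7} — only 4 is left for (r1,c2).
row 1 has {2,3,4,6,7}; column 3 has {2,4,5,6} — only 1 is left for (r1,c3).
row 1 has {1,2,3,4,6,7}; column 7 has {2,3,6,7} — only 5 is left for (r1,c7).
row 2 has {3,4,5,7}; column 1 has {1,3,4,5,6,7} — only 2 is left for (r2,c1).
row 2 has {2,3,4,5,7}; column 5 has {1,3,5,7} — only 6 is left for (r2,c5).
row 2 has {2,3,4,5,6,7}; column 6 has {2,3,4} — only 1 is left for (r2,c6).
row 3 has {2,3,5,7}; column 4 has {2,3,4,5,6} — only 1 is left for (r3,c4).
row 3 has {1,2,3,5,7}; column 5 has {1,3,5,6,7} — only 4 is left for (r3,c5).
row 3 has {1,2,3,4,5,7}; column 6 has {1,2,3,4} — only 6 is left for (r3,c6).
row 4 has {1,4,5,6}; column 5 has {1,3,4,5,6,7} — only 2 is left for (r4,c5).
row 4 has {1,2,4,5,6}; column 6 has {1,2,3,4,6} — only 7 is left for (r4,c6).
row 5 has {1,2,3,6,7}; column 6 has {1,2,3,4,6,7} — only 5 is left for (r5,c6).
row 5 has {1,2,3,5,6,7}; column 7 has {2,3,5,6,7} — only 4 is left for (r5,c7).
row 6 has {1,2,3,4,5,6}; column 4 has {1,2,3,4,5,6} — only 7 is left for (r6,c4).
row 7 has {2,3,4,5,6}; column 3 has {1,2,4,5,6} — only 7 is left for (r7,c3).
row 7 has {2,3,4,5,6,7}; column 7 has {2,3,4,5,6,7} — only 1 is left for (r7,c7).
row 4 has {1,2,4,5,6,7}; column 3 has {1,2,4,5,6,7} — only 3 is left for (r4,c3).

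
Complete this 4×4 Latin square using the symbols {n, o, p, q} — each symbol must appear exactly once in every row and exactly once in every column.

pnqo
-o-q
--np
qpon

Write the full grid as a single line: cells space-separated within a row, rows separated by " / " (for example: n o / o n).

p n q o / n o p q / o q n p / q p o n

(r2,c1): row 2 has {o,q}; column 1 has {p,q}, so it must be n.
(r2,c3): row 2 has {n,o,q}; column 3 has {n,o,q}, so it must be p.
(r3,c1): row 3 has {n,p}; column 1 has {n,p,q}, so it must be o.
(r3,c2): row 3 has {n,o,p}; column 2 has {n,o,p}, so it must be q.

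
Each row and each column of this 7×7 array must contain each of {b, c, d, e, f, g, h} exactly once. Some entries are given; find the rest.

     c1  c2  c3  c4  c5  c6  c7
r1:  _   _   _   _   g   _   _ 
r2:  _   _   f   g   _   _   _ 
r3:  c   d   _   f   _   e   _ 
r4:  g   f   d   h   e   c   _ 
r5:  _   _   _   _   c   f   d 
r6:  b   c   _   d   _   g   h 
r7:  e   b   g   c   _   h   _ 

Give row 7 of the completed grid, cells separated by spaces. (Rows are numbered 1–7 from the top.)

(r4,c7): row 4 has {c,d,e,f,g,h}; column 7 has {d,h}, so it must be b.
(r5,c1): row 5 has {c,d,f}; column 1 has {b,c,e,g}, so it must be h.
(r6,c3): row 6 has {b,c,d,g,h}; column 3 has {d,f,g}, so it must be e.
(r6,c5): row 6 has {b,c,d,e,g,h}; column 5 has {c,e,g}, so it must be f.
(r7,c5): row 7 has {b,c,e,g,h}; column 5 has {c,e,f,g}, so it must be d.
(r7,c7): row 7 has {b,c,d,e,g,h}; column 7 has {b,d,h}, so it must be f.

e b g c d h f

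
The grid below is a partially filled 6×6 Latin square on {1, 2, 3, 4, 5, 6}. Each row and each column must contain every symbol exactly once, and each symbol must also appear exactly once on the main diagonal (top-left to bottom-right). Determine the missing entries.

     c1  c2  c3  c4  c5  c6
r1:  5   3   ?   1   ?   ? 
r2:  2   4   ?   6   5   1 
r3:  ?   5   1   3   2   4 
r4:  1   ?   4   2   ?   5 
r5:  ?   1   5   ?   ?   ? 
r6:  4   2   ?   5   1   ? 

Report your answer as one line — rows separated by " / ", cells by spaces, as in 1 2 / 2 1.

row 2 has {1,2,4,5,6}; column 3 has {1,4,5} — only 3 is left for (r2,c3).
row 3 has {1,2,3,4,5}; column 1 has {1,2,4,5} — only 6 is left for (r3,c1).
row 4 has {1,2,4,5}; column 2 has {1,2,3,4,5} — only 6 is left for (r4,c2).
row 4 has {1,2,4,5,6}; column 5 has {1,2,5} — only 3 is left for (r4,c5).
row 5 has {1,5}; column 1 has {1,2,4,5,6} — only 3 is left for (r5,c1).
row 5 has {1,3,5}; column 4 has {1,2,3,5,6} — only 4 is left for (r5,c4).
row 5 has {1,3,4,5}; column 5 has {1,2,3,5}; the diagonal has {1,2,4,5} — only 6 is left for (r5,c5).
row 5 has {1,3,4,5,6}; column 6 has {1,4,5} — only 2 is left for (r5,c6).
row 6 has {1,2,4,5}; column 3 has {1,3,4,5} — only 6 is left for (r6,c3).
row 6 has {1,2,4,5,6}; column 6 has {1,2,4,5}; the diagonal has {1,2,4,5,6} — only 3 is left for (r6,c6).
row 1 has {1,3,5}; column 3 has {1,3,4,5,6} — only 2 is left for (r1,c3).
row 1 has {1,2,3,5}; column 5 has {1,2,3,5,6} — only 4 is left for (r1,c5).
row 1 has {1,2,3,4,5}; column 6 has {1,2,3,4,5} — only 6 is left for (r1,c6).

5 3 2 1 4 6 / 2 4 3 6 5 1 / 6 5 1 3 2 4 / 1 6 4 2 3 5 / 3 1 5 4 6 2 / 4 2 6 5 1 3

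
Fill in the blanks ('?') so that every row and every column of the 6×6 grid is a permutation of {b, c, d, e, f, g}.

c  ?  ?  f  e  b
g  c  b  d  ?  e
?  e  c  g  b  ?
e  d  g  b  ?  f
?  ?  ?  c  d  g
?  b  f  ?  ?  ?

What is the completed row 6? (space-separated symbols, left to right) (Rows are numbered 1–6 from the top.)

d b f e g c

At row 1, column 2: row 1 has {b,c,e,f}; column 2 has {b,c,d,e}; that leaves g.
At row 1, column 3: row 1 has {b,c,e,f,g}; column 3 has {b,c,f,g}; that leaves d.
At row 2, column 5: row 2 has {b,c,d,e,g}; column 5 has {b,d,e}; that leaves f.
At row 3, column 6: row 3 has {b,c,e,g}; column 6 has {b,e,f,g}; that leaves d.
At row 4, column 5: row 4 has {b,d,e,f,g}; column 5 has {b,d,e,f}; that leaves c.
At row 5, column 2: row 5 has {c,d,g}; column 2 has {b,c,d,e,g}; that leaves f.
At row 5, column 3: row 5 has {c,d,f,g}; column 3 has {b,c,d,f,g}; that leaves e.
At row 6, column 1: row 6 has {b,f}; column 1 has {c,e,g}; that leaves d.
At row 6, column 4: row 6 has {b,d,f}; column 4 has {b,c,d,f,g}; that leaves e.
At row 6, column 5: row 6 has {b,d,e,f}; column 5 has {b,c,d,e,f}; that leaves g.
At row 6, column 6: row 6 has {b,d,e,f,g}; column 6 has {b,d,e,f,g}; that leaves c.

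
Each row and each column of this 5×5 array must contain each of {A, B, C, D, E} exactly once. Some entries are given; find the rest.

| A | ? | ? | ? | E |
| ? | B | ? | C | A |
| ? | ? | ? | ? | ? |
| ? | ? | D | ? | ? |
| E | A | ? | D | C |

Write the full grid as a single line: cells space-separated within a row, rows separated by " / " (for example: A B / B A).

A D C B E / D B E C A / B C A E D / C E D A B / E A B D C

Cell (r1,c4): row 1 has {A,E}; column 4 has {C,D} → B.
Cell (r2,c1): row 2 has {A,B,C}; column 1 has {A,E} → D.
Cell (r2,c3): row 2 has {A,B,C,D}; column 3 has {D} → E.
Cell (r4,c5): row 4 has {D}; column 5 has {A,C,E} → B.
Cell (r5,c3): row 5 has {A,C,D,E}; column 3 has {D,E} → B.
Cell (r1,c3): row 1 has {A,B,E}; column 3 has {B,D,E} → C.
Cell (r3,c3): row 3 is empty so far; column 3 has {B,C,D,E} → A.
Cell (r3,c4): row 3 has {A}; column 4 has {B,C,D} → E.
Cell (r3,c5): row 3 has {A,E}; column 5 has {A,B,C,E} → D.
Cell (r4,c1): row 4 has {B,D}; column 1 has {A,D,E} → C.
Cell (r4,c2): row 4 has {B,C,D}; column 2 has {A,B} → E.
Cell (r4,c4): row 4 has {B,C,D,E}; column 4 has {B,C,D,E} → A.
Cell (r1,c2): row 1 has {A,B,C,E}; column 2 has {A,B,E} → D.
Cell (r3,c1): row 3 has {A,D,E}; column 1 has {A,C,D,E} → B.
Cell (r3,c2): row 3 has {A,B,D,E}; column 2 has {A,B,D,E} → C.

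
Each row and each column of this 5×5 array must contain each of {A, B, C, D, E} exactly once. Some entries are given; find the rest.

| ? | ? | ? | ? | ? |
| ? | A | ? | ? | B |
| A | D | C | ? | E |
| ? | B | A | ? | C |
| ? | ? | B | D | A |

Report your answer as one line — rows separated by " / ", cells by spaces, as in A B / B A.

(r1,c5): row 1 is empty so far; column 5 has {A,B,C,E}, so it must be D.
(r3,c4): row 3 has {A,C,D,E}; column 4 has {D}, so it must be B.
(r4,c4): row 4 has {A,B,C}; column 4 has {B,D}, so it must be E.
(r1,c3): row 1 has {D}; column 3 has {A,B,C}, so it must be E.
(r2,c3): row 2 has {A,B}; column 3 has {A,B,C,E}, so it must be D.
(r2,c4): row 2 has {A,B,D}; column 4 has {B,D,E}, so it must be C.
(r4,c1): row 4 has {A,B,C,E}; column 1 has {A}, so it must be D.
(r1,c2): row 1 has {D,E}; column 2 has {A,B,D}, so it must be C.
(r1,c4): row 1 has {C,D,E}; column 4 has {B,C,D,E}, so it must be A.
(r2,c1): row 2 has {A,B,C,D}; column 1 has {A,D}, so it must be E.
(r5,c1): row 5 has {A,B,D}; column 1 has {A,D,E}, so it must be C.
(r5,c2): row 5 has {A,B,C,D}; column 2 has {A,B,C,D}, so it must be E.
(r1,c1): row 1 has {A,C,D,E}; column 1 has {A,C,D,E}, so it must be B.

B C E A D / E A D C B / A D C B E / D B A E C / C E B D A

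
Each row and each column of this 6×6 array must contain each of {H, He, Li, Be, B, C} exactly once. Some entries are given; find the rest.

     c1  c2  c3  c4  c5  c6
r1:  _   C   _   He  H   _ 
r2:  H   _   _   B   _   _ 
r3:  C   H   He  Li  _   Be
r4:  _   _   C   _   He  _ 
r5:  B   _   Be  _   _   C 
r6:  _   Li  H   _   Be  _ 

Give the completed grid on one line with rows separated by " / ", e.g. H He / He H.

Be C B He H Li / H Be Li B C He / C H He Li B Be / Li B C Be He H / B He Be H Li C / He Li H C Be B

row 2 has {H,B}; column 3 has {H,He,Be,C} — only Li is left for (r2,c3).
row 2 has {H,Li,B}; column 5 has {H,He,Be} — only C is left for (r2,c5).
row 2 has {H,Li,B,C}; column 6 has {Be,C} — only He is left for (r2,c6).
row 3 has {H,He,Li,Be,C}; column 5 has {H,He,Be,C} — only B is left for (r3,c5).
row 5 has {Be,B,C}; column 2 has {H,Li,C} — only He is left for (r5,c2).
row 5 has {He,Be,B,C}; column 4 has {He,Li,B} — only H is left for (r5,c4).
row 5 has {H,He,Be,B,C}; column 5 has {H,He,Be,B,C} — only Li is left for (r5,c5).
row 6 has {H,Li,Be}; column 1 has {H,B,C} — only He is left for (r6,c1).
row 6 has {H,He,Li,Be}; column 4 has {H,He,Li,B} — only C is left for (r6,c4).
row 6 has {H,He,Li,Be,C}; column 6 has {He,Be,C} — only B is left for (r6,c6).
row 1 has {H,He,C}; column 3 has {H,He,Li,Be,C} — only B is left for (r1,c3).
row 1 has {H,He,B,C}; column 6 has {He,Be,B,C} — only Li is left for (r1,c6).
row 2 has {H,He,Li,B,C}; column 2 has {H,He,Li,C} — only Be is left for (r2,c2).
row 4 has {He,C}; column 2 has {H,He,Li,Be,C} — only B is left for (r4,c2).
row 4 has {He,B,C}; column 4 has {H,He,Li,B,C} — only Be is left for (r4,c4).
row 4 has {He,Be,B,C}; column 6 has {He,Li,Be,B,C} — only H is left for (r4,c6).
row 1 has {H,He,Li,B,C}; column 1 has {H,He,B,C} — only Be is left for (r1,c1).
row 4 has {H,He,Be,B,C}; column 1 has {H,He,Be,B,C} — only Li is left for (r4,c1).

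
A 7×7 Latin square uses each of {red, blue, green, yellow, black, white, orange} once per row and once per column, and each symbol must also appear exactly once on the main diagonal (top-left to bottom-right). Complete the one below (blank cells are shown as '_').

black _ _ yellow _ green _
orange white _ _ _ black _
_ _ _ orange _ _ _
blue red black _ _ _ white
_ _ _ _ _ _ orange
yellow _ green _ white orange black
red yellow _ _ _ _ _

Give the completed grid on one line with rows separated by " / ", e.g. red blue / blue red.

black orange white yellow blue green red / orange white yellow blue red black green / white green red orange black blue yellow / blue red black green orange yellow white / green black blue white yellow red orange / yellow blue green red white orange black / red yellow orange black green white blue

row 4 has {red,blue,black,white}; column 4 has {yellow,orange}; the diagonal has {black,white,orange} — only green is left for (r4,c4).
row 4 has {red,blue,green,black,white}; column 6 has {green,black,orange} — only yellow is left for (r4,c6).
row 6 has {green,yellow,black,white,orange}; column 2 has {red,yellow,white} — only blue is left for (r6,c2).
row 6 has {blue,green,yellow,black,white,orange}; column 4 has {green,yellow,orange} — only red is left for (r6,c4).
row 7 has {red,yellow}; column 7 has {black,white,orange}; the diagonal has {green,black,white,orange} — only blue is left for (r7,c7).
row 1 has {green,yellow,black}; column 2 has {red,blue,yellow,white} — only orange is left for (r1,c2).
row 1 has {green,yellow,black,orange}; column 7 has {blue,black,white,orange} — only red is left for (r1,c7).
row 2 has {black,white,orange}; column 4 has {red,green,yellow,orange} — only blue is left for (r2,c4).
row 4 has {red,blue,green,yellow,black,white}; column 5 has {white} — only orange is left for (r4,c5).
row 7 has {red,blue,yellow}; column 6 has {green,yellow,black,orange} — only white is left for (r7,c6).
row 1 has {red,green,yellow,black,orange}; column 5 has {white,orange} — only blue is left for (r1,c5).
row 7 has {red,blue,yellow,white}; column 3 has {green,black} — only orange is left for (r7,c3).
row 7 has {red,blue,yellow,white,orange}; column 4 has {red,blue,green,yellow,orange} — only black is left for (r7,c4).
row 7 has {red,blue,yellow,black,white,orange}; column 5 has {blue,white,orange} — only green is left for (r7,c5).
row 1 has {red,blue,green,yellow,black,orange}; column 3 has {green,black,orange} — only white is left for (r1,c3).
row 5 has {orange}; column 4 has {red,blue,green,yellow,black,orange} — only white is left for (r5,c4).
row 5 has {white,orange}; column 1 has {red,blue,yellow,black,orange} — only green is left for (r5,c1).
row 5 has {green,white,orange}; column 2 has {red,blue,yellow,white,orange} — only black is left for (r5,c2).
row 3 has {orange}; column 1 has {red,blue,green,yellow,black,orange} — only white is left for (r3,c1).
row 3 has {white,orange}; column 2 has {red,blue,yellow,black,white,orange} — only green is left for (r3,c2).
row 3 has {green,white,orange}; column 7 has {red,blue,black,white,orange} — only yellow is left for (r3,c7).
row 2 has {blue,black,white,orange}; column 7 has {red,blue,yellow,black,white,orange} — only green is left for (r2,c7).
row 3 has {green,yellow,white,orange}; column 3 has {green,black,white,orange}; the diagonal has {blue,green,black,white,orange} — only red is left for (r3,c3).
row 3 has {red,green,yellow,white,orange}; column 5 has {blue,green,white,orange} — only black is left for (r3,c5).
row 3 has {red,green,yellow,black,white,orange}; column 6 has {green,yellow,black,white,orange} — only blue is left for (r3,c6).
row 5 has {green,black,white,orange}; column 5 has {blue,green,black,white,orange}; the diagonal has {red,blue,green,black,white,orange} — only yellow is left for (r5,c5).
row 5 has {green,yellow,black,white,orange}; column 6 has {blue,green,yellow,black,white,orange} — only red is left for (r5,c6).
row 2 has {blue,green,black,white,orange}; column 3 has {red,green,black,white,orange} — only yellow is left for (r2,c3).
row 2 has {blue,green,yellow,black,white,orange}; column 5 has {blue,green,yellow,black,white,orange} — only red is left for (r2,c5).
row 5 has {red,green,yellow,black,white,orange}; column 3 has {red,green,yellow,black,white,orange} — only blue is left for (r5,c3).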